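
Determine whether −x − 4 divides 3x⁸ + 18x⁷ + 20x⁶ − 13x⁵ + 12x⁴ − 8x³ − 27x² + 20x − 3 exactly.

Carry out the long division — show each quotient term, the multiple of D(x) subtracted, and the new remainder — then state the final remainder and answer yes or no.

Step 1: lead(3x⁸ + 18x⁷ + 20x⁶ − 13x⁵ + 12x⁴ − 8x³ − 27x² + 20x − 3) ÷ lead(D) = 3x⁸ ÷ −x = −3x⁷. Subtract (−3x⁷)·D = 3x⁸ + 12x⁷. Remainder: 6x⁷ + 20x⁶ − 13x⁵ + 12x⁴ − 8x³ − 27x² + 20x − 3.
Step 2: lead(6x⁷ + 20x⁶ − 13x⁵ + 12x⁴ − 8x³ − 27x² + 20x − 3) ÷ lead(D) = 6x⁷ ÷ −x = −6x⁶. Subtract (−6x⁶)·D = 6x⁷ + 24x⁶. Remainder: −4x⁶ − 13x⁵ + 12x⁴ − 8x³ − 27x² + 20x − 3.
Step 3: lead(−4x⁶ − 13x⁵ + 12x⁴ − 8x³ − 27x² + 20x − 3) ÷ lead(D) = −4x⁶ ÷ −x = 4x⁵. Subtract (4x⁵)·D = −4x⁶ − 16x⁵. Remainder: 3x⁵ + 12x⁴ − 8x³ − 27x² + 20x − 3.
Step 4: lead(3x⁵ + 12x⁴ − 8x³ − 27x² + 20x − 3) ÷ lead(D) = 3x⁵ ÷ −x = −3x⁴. Subtract (−3x⁴)·D = 3x⁵ + 12x⁴. Remainder: −8x³ − 27x² + 20x − 3.
Step 5: lead(−8x³ − 27x² + 20x − 3) ÷ lead(D) = −8x³ ÷ −x = 8x². Subtract (8x²)·D = −8x³ − 32x². Remainder: 5x² + 20x − 3.
Step 6: lead(5x² + 20x − 3) ÷ lead(D) = 5x² ÷ −x = −5x. Subtract (−5x)·D = 5x² + 20x. Remainder: −3.

R(x) = −3, so D(x) is not a factor of P(x). no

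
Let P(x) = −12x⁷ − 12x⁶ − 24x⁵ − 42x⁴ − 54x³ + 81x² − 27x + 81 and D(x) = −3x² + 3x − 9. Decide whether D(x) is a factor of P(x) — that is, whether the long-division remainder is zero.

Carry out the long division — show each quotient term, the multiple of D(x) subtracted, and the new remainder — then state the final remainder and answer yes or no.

Step 1: lead(−12x⁷ − 12x⁶ − 24x⁵ − 42x⁴ − 54x³ + 81x² − 27x + 81) ÷ lead(D) = −12x⁷ ÷ −3x² = 4x⁵. Subtract (4x⁵)·D = −12x⁷ + 12x⁶ − 36x⁵. Remainder: −24x⁶ + 12x⁵ − 42x⁴ − 54x³ + 81x² − 27x + 81.
Step 2: lead(−24x⁶ + 12x⁵ − 42x⁴ − 54x³ + 81x² − 27x + 81) ÷ lead(D) = −24x⁶ ÷ −3x² = 8x⁴. Subtract (8x⁴)·D = −24x⁶ + 24x⁵ − 72x⁴. Remainder: −12x⁵ + 30x⁴ − 54x³ + 81x² − 27x + 81.
Step 3: lead(−12x⁵ + 30x⁴ − 54x³ + 81x² − 27x + 81) ÷ lead(D) = −12x⁵ ÷ −3x² = 4x³. Subtract (4x³)·D = −12x⁵ + 12x⁴ − 36x³. Remainder: 18x⁴ − 18x³ + 81x² − 27x + 81.
Step 4: lead(18x⁴ − 18x³ + 81x² − 27x + 81) ÷ lead(D) = 18x⁴ ÷ −3x² = −6x². Subtract (−6x²)·D = 18x⁴ − 18x³ + 54x². Remainder: 27x² − 27x + 81.
Step 5: lead(27x² − 27x + 81) ÷ lead(D) = 27x² ÷ −3x² = −9. Subtract (−9)·D = 27x² − 27x + 81. Remainder: 0.

R(x) = 0, so D(x) is a factor of P(x). yes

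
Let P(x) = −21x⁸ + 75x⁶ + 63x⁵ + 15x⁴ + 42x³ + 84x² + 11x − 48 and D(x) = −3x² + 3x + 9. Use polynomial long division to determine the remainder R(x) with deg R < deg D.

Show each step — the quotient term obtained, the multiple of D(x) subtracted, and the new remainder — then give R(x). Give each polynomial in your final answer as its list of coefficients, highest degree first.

R = [8, -3]

Step 1: lead(−21x⁸ + 75x⁶ + 63x⁵ + 15x⁴ + 42x³ + 84x² + 11x − 48) ÷ lead(D) = −21x⁸ ÷ −3x² = 7x⁶. Subtract (7x⁶)·D = −21x⁸ + 21x⁷ + 63x⁶. Remainder: −21x⁷ + 12x⁶ + 63x⁵ + 15x⁴ + 42x³ + 84x² + 11x − 48.
Step 2: lead(−21x⁷ + 12x⁶ + 63x⁵ + 15x⁴ + 42x³ + 84x² + 11x − 48) ÷ lead(D) = −21x⁷ ÷ −3x² = 7x⁵. Subtract (7x⁵)·D = −21x⁷ + 21x⁶ + 63x⁵. Remainder: −9x⁶ + 15x⁴ + 42x³ + 84x² + 11x − 48.
Step 3: lead(−9x⁶ + 15x⁴ + 42x³ + 84x² + 11x − 48) ÷ lead(D) = −9x⁶ ÷ −3x² = 3x⁴. Subtract (3x⁴)·D = −9x⁶ + 9x⁵ + 27x⁴. Remainder: −9x⁵ − 12x⁴ + 42x³ + 84x² + 11x − 48.
Step 4: lead(−9x⁵ − 12x⁴ + 42x³ + 84x² + 11x − 48) ÷ lead(D) = −9x⁵ ÷ −3x² = 3x³. Subtract (3x³)·D = −9x⁵ + 9x⁴ + 27x³. Remainder: −21x⁴ + 15x³ + 84x² + 11x − 48.
Step 5: lead(−21x⁴ + 15x³ + 84x² + 11x − 48) ÷ lead(D) = −21x⁴ ÷ −3x² = 7x². Subtract (7x²)·D = −21x⁴ + 21x³ + 63x². Remainder: −6x³ + 21x² + 11x − 48.
Step 6: lead(−6x³ + 21x² + 11x − 48) ÷ lead(D) = −6x³ ÷ −3x² = 2x. Subtract (2x)·D = −6x³ + 6x² + 18x. Remainder: 15x² − 7x − 48.
Step 7: lead(15x² − 7x − 48) ÷ lead(D) = 15x² ÷ −3x² = −5. Subtract (−5)·D = 15x² − 15x − 45. Remainder: 8x − 3.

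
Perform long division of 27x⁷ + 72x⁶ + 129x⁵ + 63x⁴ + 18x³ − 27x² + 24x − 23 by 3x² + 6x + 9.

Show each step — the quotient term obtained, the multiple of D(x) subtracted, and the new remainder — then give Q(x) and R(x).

Step 1: lead(27x⁷ + 72x⁶ + 129x⁵ + 63x⁴ + 18x³ − 27x² + 24x − 23) ÷ lead(D) = 27x⁷ ÷ 3x² = 9x⁵. Subtract (9x⁵)·D = 27x⁷ + 54x⁶ + 81x⁵. Remainder: 18x⁶ + 48x⁵ + 63x⁴ + 18x³ − 27x² + 24x − 23.
Step 2: lead(18x⁶ + 48x⁵ + 63x⁴ + 18x³ − 27x² + 24x − 23) ÷ lead(D) = 18x⁶ ÷ 3x² = 6x⁴. Subtract (6x⁴)·D = 18x⁶ + 36x⁵ + 54x⁴. Remainder: 12x⁵ + 9x⁴ + 18x³ − 27x² + 24x − 23.
Step 3: lead(12x⁵ + 9x⁴ + 18x³ − 27x² + 24x − 23) ÷ lead(D) = 12x⁵ ÷ 3x² = 4x³. Subtract (4x³)·D = 12x⁵ + 24x⁴ + 36x³. Remainder: −15x⁴ − 18x³ − 27x² + 24x − 23.
Step 4: lead(−15x⁴ − 18x³ − 27x² + 24x − 23) ÷ lead(D) = −15x⁴ ÷ 3x² = −5x². Subtract (−5x²)·D = −15x⁴ − 30x³ − 45x². Remainder: 12x³ + 18x² + 24x − 23.
Step 5: lead(12x³ + 18x² + 24x − 23) ÷ lead(D) = 12x³ ÷ 3x² = 4x. Subtract (4x)·D = 12x³ + 24x² + 36x. Remainder: −6x² − 12x − 23.
Step 6: lead(−6x² − 12x − 23) ÷ lead(D) = −6x² ÷ 3x² = −2. Subtract (−2)·D = −6x² − 12x − 18. Remainder: −5.

Q(x) = 9x⁵ + 6x⁴ + 4x³ − 5x² + 4x − 2; R(x) = −5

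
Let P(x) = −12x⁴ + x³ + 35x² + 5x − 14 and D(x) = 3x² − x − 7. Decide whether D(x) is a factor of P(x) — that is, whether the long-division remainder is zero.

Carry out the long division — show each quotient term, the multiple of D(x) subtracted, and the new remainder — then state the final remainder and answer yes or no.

R(x) = 0, so D(x) is a factor of P(x). yes

Step 1: lead(−12x⁴ + x³ + 35x² + 5x − 14) ÷ lead(D) = −12x⁴ ÷ 3x² = −4x². Subtract (−4x²)·D = −12x⁴ + 4x³ + 28x². Remainder: −3x³ + 7x² + 5x − 14.
Step 2: lead(−3x³ + 7x² + 5x − 14) ÷ lead(D) = −3x³ ÷ 3x² = −x. Subtract (−x)·D = −3x³ + x² + 7x. Remainder: 6x² − 2x − 14.
Step 3: lead(6x² − 2x − 14) ÷ lead(D) = 6x² ÷ 3x² = 2. Subtract (2)·D = 6x² − 2x − 14. Remainder: 0.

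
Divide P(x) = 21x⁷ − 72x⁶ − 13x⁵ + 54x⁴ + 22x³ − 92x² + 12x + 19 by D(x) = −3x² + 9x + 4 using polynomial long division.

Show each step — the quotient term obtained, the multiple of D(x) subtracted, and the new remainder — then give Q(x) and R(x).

Q(x) = −7x⁵ + 3x⁴ + 4x³ − 2x² − 8x + 4; R(x) = 8x + 3

Step 1: lead(21x⁷ − 72x⁶ − 13x⁵ + 54x⁴ + 22x³ − 92x² + 12x + 19) ÷ lead(D) = 21x⁷ ÷ −3x² = −7x⁵. Subtract (−7x⁵)·D = 21x⁷ − 63x⁶ − 28x⁵. Remainder: −9x⁶ + 15x⁵ + 54x⁴ + 22x³ − 92x² + 12x + 19.
Step 2: lead(−9x⁶ + 15x⁵ + 54x⁴ + 22x³ − 92x² + 12x + 19) ÷ lead(D) = −9x⁶ ÷ −3x² = 3x⁴. Subtract (3x⁴)·D = −9x⁶ + 27x⁵ + 12x⁴. Remainder: −12x⁵ + 42x⁴ + 22x³ − 92x² + 12x + 19.
Step 3: lead(−12x⁵ + 42x⁴ + 22x³ − 92x² + 12x + 19) ÷ lead(D) = −12x⁵ ÷ −3x² = 4x³. Subtract (4x³)·D = −12x⁵ + 36x⁴ + 16x³. Remainder: 6x⁴ + 6x³ − 92x² + 12x + 19.
Step 4: lead(6x⁴ + 6x³ − 92x² + 12x + 19) ÷ lead(D) = 6x⁴ ÷ −3x² = −2x². Subtract (−2x²)·D = 6x⁴ − 18x³ − 8x². Remainder: 24x³ − 84x² + 12x + 19.
Step 5: lead(24x³ − 84x² + 12x + 19) ÷ lead(D) = 24x³ ÷ −3x² = −8x. Subtract (−8x)·D = 24x³ − 72x² − 32x. Remainder: −12x² + 44x + 19.
Step 6: lead(−12x² + 44x + 19) ÷ lead(D) = −12x² ÷ −3x² = 4. Subtract (4)·D = −12x² + 36x + 16. Remainder: 8x + 3.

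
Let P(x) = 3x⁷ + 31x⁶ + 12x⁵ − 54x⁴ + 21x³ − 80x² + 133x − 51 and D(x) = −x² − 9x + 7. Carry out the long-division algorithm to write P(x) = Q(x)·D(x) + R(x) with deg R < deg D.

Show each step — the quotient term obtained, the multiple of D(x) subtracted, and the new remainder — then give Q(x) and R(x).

Step 1: lead(3x⁷ + 31x⁶ + 12x⁵ − 54x⁴ + 21x³ − 80x² + 133x − 51) ÷ lead(D) = 3x⁷ ÷ −x² = −3x⁵. Subtract (−3x⁵)·D = 3x⁷ + 27x⁶ − 21x⁵. Remainder: 4x⁶ + 33x⁵ − 54x⁴ + 21x³ − 80x² + 133x − 51.
Step 2: lead(4x⁶ + 33x⁵ − 54x⁴ + 21x³ − 80x² + 133x − 51) ÷ lead(D) = 4x⁶ ÷ −x² = −4x⁴. Subtract (−4x⁴)·D = 4x⁶ + 36x⁵ − 28x⁴. Remainder: −3x⁵ − 26x⁴ + 21x³ − 80x² + 133x − 51.
Step 3: lead(−3x⁵ − 26x⁴ + 21x³ − 80x² + 133x − 51) ÷ lead(D) = −3x⁵ ÷ −x² = 3x³. Subtract (3x³)·D = −3x⁵ − 27x⁴ + 21x³. Remainder: x⁴ − 80x² + 133x − 51.
Step 4: lead(x⁴ − 80x² + 133x − 51) ÷ lead(D) = x⁴ ÷ −x² = −x². Subtract (−x²)·D = x⁴ + 9x³ − 7x². Remainder: −9x³ − 73x² + 133x − 51.
Step 5: lead(−9x³ − 73x² + 133x − 51) ÷ lead(D) = −9x³ ÷ −x² = 9x. Subtract (9x)·D = −9x³ − 81x² + 63x. Remainder: 8x² + 70x − 51.
Step 6: lead(8x² + 70x − 51) ÷ lead(D) = 8x² ÷ −x² = −8. Subtract (−8)·D = 8x² + 72x − 56. Remainder: −2x + 5.

Q(x) = −3x⁵ − 4x⁴ + 3x³ − x² + 9x − 8; R(x) = −2x + 5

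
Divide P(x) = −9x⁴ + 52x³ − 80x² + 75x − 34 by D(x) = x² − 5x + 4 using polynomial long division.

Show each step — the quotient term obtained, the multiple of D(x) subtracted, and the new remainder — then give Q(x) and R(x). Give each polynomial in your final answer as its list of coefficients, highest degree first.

Q = [-9, 7, -9]; R = [2, 2]

Step 1: lead(−9x⁴ + 52x³ − 80x² + 75x − 34) ÷ lead(D) = −9x⁴ ÷ x² = −9x². Subtract (−9x²)·D = −9x⁴ + 45x³ − 36x². Remainder: 7x³ − 44x² + 75x − 34.
Step 2: lead(7x³ − 44x² + 75x − 34) ÷ lead(D) = 7x³ ÷ x² = 7x. Subtract (7x)·D = 7x³ − 35x² + 28x. Remainder: −9x² + 47x − 34.
Step 3: lead(−9x² + 47x − 34) ÷ lead(D) = −9x² ÷ x² = −9. Subtract (−9)·D = −9x² + 45x − 36. Remainder: 2x + 2.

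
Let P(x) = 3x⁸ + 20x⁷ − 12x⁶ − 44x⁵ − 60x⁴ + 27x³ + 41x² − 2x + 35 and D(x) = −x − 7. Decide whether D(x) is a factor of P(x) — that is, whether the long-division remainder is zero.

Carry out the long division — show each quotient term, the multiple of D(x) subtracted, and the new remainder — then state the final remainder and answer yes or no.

R(x) = 0, so D(x) is a factor of P(x). yes

Step 1: lead(3x⁸ + 20x⁷ − 12x⁶ − 44x⁵ − 60x⁴ + 27x³ + 41x² − 2x + 35) ÷ lead(D) = 3x⁸ ÷ −x = −3x⁷. Subtract (−3x⁷)·D = 3x⁸ + 21x⁷. Remainder: −x⁷ − 12x⁶ − 44x⁵ − 60x⁴ + 27x³ + 41x² − 2x + 35.
Step 2: lead(−x⁷ − 12x⁶ − 44x⁵ − 60x⁴ + 27x³ + 41x² − 2x + 35) ÷ lead(D) = −x⁷ ÷ −x = x⁶. Subtract (x⁶)·D = −x⁷ − 7x⁶. Remainder: −5x⁶ − 44x⁵ − 60x⁴ + 27x³ + 41x² − 2x + 35.
Step 3: lead(−5x⁶ − 44x⁵ − 60x⁴ + 27x³ + 41x² − 2x + 35) ÷ lead(D) = −5x⁶ ÷ −x = 5x⁵. Subtract (5x⁵)·D = −5x⁶ − 35x⁵. Remainder: −9x⁵ − 60x⁴ + 27x³ + 41x² − 2x + 35.
Step 4: lead(−9x⁵ − 60x⁴ + 27x³ + 41x² − 2x + 35) ÷ lead(D) = −9x⁵ ÷ −x = 9x⁴. Subtract (9x⁴)·D = −9x⁵ − 63x⁴. Remainder: 3x⁴ + 27x³ + 41x² − 2x + 35.
Step 5: lead(3x⁴ + 27x³ + 41x² − 2x + 35) ÷ lead(D) = 3x⁴ ÷ −x = −3x³. Subtract (−3x³)·D = 3x⁴ + 21x³. Remainder: 6x³ + 41x² − 2x + 35.
Step 6: lead(6x³ + 41x² − 2x + 35) ÷ lead(D) = 6x³ ÷ −x = −6x². Subtract (−6x²)·D = 6x³ + 42x². Remainder: −x² − 2x + 35.
Step 7: lead(−x² − 2x + 35) ÷ lead(D) = −x² ÷ −x = x. Subtract (x)·D = −x² − 7x. Remainder: 5x + 35.
Step 8: lead(5x + 35) ÷ lead(D) = 5x ÷ −x = −5. Subtract (−5)·D = 5x + 35. Remainder: 0.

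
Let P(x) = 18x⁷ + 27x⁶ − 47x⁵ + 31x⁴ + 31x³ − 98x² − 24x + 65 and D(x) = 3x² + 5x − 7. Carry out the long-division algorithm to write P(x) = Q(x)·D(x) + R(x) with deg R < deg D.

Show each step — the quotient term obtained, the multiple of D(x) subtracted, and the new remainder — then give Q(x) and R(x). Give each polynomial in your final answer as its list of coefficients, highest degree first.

Q = [6, -1, 0, 8, -3, -9]; R = [2]

Step 1: lead(18x⁷ + 27x⁶ − 47x⁵ + 31x⁴ + 31x³ − 98x² − 24x + 65) ÷ lead(D) = 18x⁷ ÷ 3x² = 6x⁵. Subtract (6x⁵)·D = 18x⁷ + 30x⁶ − 42x⁵. Remainder: −3x⁶ − 5x⁵ + 31x⁴ + 31x³ − 98x² − 24x + 65.
Step 2: lead(−3x⁶ − 5x⁵ + 31x⁴ + 31x³ − 98x² − 24x + 65) ÷ lead(D) = −3x⁶ ÷ 3x² = −x⁴. Subtract (−x⁴)·D = −3x⁶ − 5x⁵ + 7x⁴. Remainder: 24x⁴ + 31x³ − 98x² − 24x + 65.
Step 3: lead(24x⁴ + 31x³ − 98x² − 24x + 65) ÷ lead(D) = 24x⁴ ÷ 3x² = 8x². Subtract (8x²)·D = 24x⁴ + 40x³ − 56x². Remainder: −9x³ − 42x² − 24x + 65.
Step 4: lead(−9x³ − 42x² − 24x + 65) ÷ lead(D) = −9x³ ÷ 3x² = −3x. Subtract (−3x)·D = −9x³ − 15x² + 21x. Remainder: −27x² − 45x + 65.
Step 5: lead(−27x² − 45x + 65) ÷ lead(D) = −27x² ÷ 3x² = −9. Subtract (−9)·D = −27x² − 45x + 63. Remainder: 2.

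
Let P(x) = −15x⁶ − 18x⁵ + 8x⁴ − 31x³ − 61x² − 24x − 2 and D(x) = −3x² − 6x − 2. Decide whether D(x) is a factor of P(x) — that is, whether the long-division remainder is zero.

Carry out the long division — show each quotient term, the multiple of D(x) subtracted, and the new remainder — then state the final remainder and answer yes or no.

Step 1: lead(−15x⁶ − 18x⁵ + 8x⁴ − 31x³ − 61x² − 24x − 2) ÷ lead(D) = −15x⁶ ÷ −3x² = 5x⁴. Subtract (5x⁴)·D = −15x⁶ − 30x⁵ − 10x⁴. Remainder: 12x⁵ + 18x⁴ − 31x³ − 61x² − 24x − 2.
Step 2: lead(12x⁵ + 18x⁴ − 31x³ − 61x² − 24x − 2) ÷ lead(D) = 12x⁵ ÷ −3x² = −4x³. Subtract (−4x³)·D = 12x⁵ + 24x⁴ + 8x³. Remainder: −6x⁴ − 39x³ − 61x² − 24x − 2.
Step 3: lead(−6x⁴ − 39x³ − 61x² − 24x − 2) ÷ lead(D) = −6x⁴ ÷ −3x² = 2x². Subtract (2x²)·D = −6x⁴ − 12x³ − 4x². Remainder: −27x³ − 57x² − 24x − 2.
Step 4: lead(−27x³ − 57x² − 24x − 2) ÷ lead(D) = −27x³ ÷ −3x² = 9x. Subtract (9x)·D = −27x³ − 54x² − 18x. Remainder: −3x² − 6x − 2.
Step 5: lead(−3x² − 6x − 2) ÷ lead(D) = −3x² ÷ −3x² = 1. Subtract (1)·D = −3x² − 6x − 2. Remainder: 0.

R(x) = 0, so D(x) is a factor of P(x). yes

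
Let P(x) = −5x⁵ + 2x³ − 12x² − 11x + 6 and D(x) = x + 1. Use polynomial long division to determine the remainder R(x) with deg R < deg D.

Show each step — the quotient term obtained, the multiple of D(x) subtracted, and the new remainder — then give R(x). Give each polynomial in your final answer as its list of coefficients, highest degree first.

Step 1: lead(−5x⁵ + 2x³ − 12x² − 11x + 6) ÷ lead(D) = −5x⁵ ÷ x = −5x⁴. Subtract (−5x⁴)·D = −5x⁵ − 5x⁴. Remainder: 5x⁴ + 2x³ − 12x² − 11x + 6.
Step 2: lead(5x⁴ + 2x³ − 12x² − 11x + 6) ÷ lead(D) = 5x⁴ ÷ x = 5x³. Subtract (5x³)·D = 5x⁴ + 5x³. Remainder: −3x³ − 12x² − 11x + 6.
Step 3: lead(−3x³ − 12x² − 11x + 6) ÷ lead(D) = −3x³ ÷ x = −3x². Subtract (−3x²)·D = −3x³ − 3x². Remainder: −9x² − 11x + 6.
Step 4: lead(−9x² − 11x + 6) ÷ lead(D) = −9x² ÷ x = −9x. Subtract (−9x)·D = −9x² − 9x. Remainder: −2x + 6.
Step 5: lead(−2x + 6) ÷ lead(D) = −2x ÷ x = −2. Subtract (−2)·D = −2x − 2. Remainder: 8.

R = [8]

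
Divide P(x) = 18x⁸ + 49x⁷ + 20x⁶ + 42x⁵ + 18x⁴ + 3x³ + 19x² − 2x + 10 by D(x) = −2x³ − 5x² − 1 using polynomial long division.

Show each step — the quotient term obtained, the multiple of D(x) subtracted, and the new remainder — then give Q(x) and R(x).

Q(x) = −9x⁵ − 2x⁴ − 5x³ − 4x² + 2x − 4; R(x) = −5x² + 6

Step 1: lead(18x⁸ + 49x⁷ + 20x⁶ + 42x⁵ + 18x⁴ + 3x³ + 19x² − 2x + 10) ÷ lead(D) = 18x⁸ ÷ −2x³ = −9x⁵. Subtract (−9x⁵)·D = 18x⁸ + 45x⁷ + 9x⁵. Remainder: 4x⁷ + 20x⁶ + 33x⁵ + 18x⁴ + 3x³ + 19x² − 2x + 10.
Step 2: lead(4x⁷ + 20x⁶ + 33x⁵ + 18x⁴ + 3x³ + 19x² − 2x + 10) ÷ lead(D) = 4x⁷ ÷ −2x³ = −2x⁴. Subtract (−2x⁴)·D = 4x⁷ + 10x⁶ + 2x⁴. Remainder: 10x⁶ + 33x⁵ + 16x⁴ + 3x³ + 19x² − 2x + 10.
Step 3: lead(10x⁶ + 33x⁵ + 16x⁴ + 3x³ + 19x² − 2x + 10) ÷ lead(D) = 10x⁶ ÷ −2x³ = −5x³. Subtract (−5x³)·D = 10x⁶ + 25x⁵ + 5x³. Remainder: 8x⁵ + 16x⁴ − 2x³ + 19x² − 2x + 10.
Step 4: lead(8x⁵ + 16x⁴ − 2x³ + 19x² − 2x + 10) ÷ lead(D) = 8x⁵ ÷ −2x³ = −4x². Subtract (−4x²)·D = 8x⁵ + 20x⁴ + 4x². Remainder: −4x⁴ − 2x³ + 15x² − 2x + 10.
Step 5: lead(−4x⁴ − 2x³ + 15x² − 2x + 10) ÷ lead(D) = −4x⁴ ÷ −2x³ = 2x. Subtract (2x)·D = −4x⁴ − 10x³ − 2x. Remainder: 8x³ + 15x² + 10.
Step 6: lead(8x³ + 15x² + 10) ÷ lead(D) = 8x³ ÷ −2x³ = −4. Subtract (−4)·D = 8x³ + 20x² + 4. Remainder: −5x² + 6.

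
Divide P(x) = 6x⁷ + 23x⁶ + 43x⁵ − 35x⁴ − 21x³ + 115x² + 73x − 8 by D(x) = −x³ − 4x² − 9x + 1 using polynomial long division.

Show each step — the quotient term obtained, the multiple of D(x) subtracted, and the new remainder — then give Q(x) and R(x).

Step 1: lead(6x⁷ + 23x⁶ + 43x⁵ − 35x⁴ − 21x³ + 115x² + 73x − 8) ÷ lead(D) = 6x⁷ ÷ −x³ = −6x⁴. Subtract (−6x⁴)·D = 6x⁷ + 24x⁶ + 54x⁵ − 6x⁴. Remainder: −x⁶ − 11x⁵ − 29x⁴ − 21x³ + 115x² + 73x − 8.
Step 2: lead(−x⁶ − 11x⁵ − 29x⁴ − 21x³ + 115x² + 73x − 8) ÷ lead(D) = −x⁶ ÷ −x³ = x³. Subtract (x³)·D = −x⁶ − 4x⁵ − 9x⁴ + x³. Remainder: −7x⁵ − 20x⁴ − 22x³ + 115x² + 73x − 8.
Step 3: lead(−7x⁵ − 20x⁴ − 22x³ + 115x² + 73x − 8) ÷ lead(D) = −7x⁵ ÷ −x³ = 7x². Subtract (7x²)·D = −7x⁵ − 28x⁴ − 63x³ + 7x². Remainder: 8x⁴ + 41x³ + 108x² + 73x − 8.
Step 4: lead(8x⁴ + 41x³ + 108x² + 73x − 8) ÷ lead(D) = 8x⁴ ÷ −x³ = −8x. Subtract (−8x)·D = 8x⁴ + 32x³ + 72x² − 8x. Remainder: 9x³ + 36x² + 81x − 8.
Step 5: lead(9x³ + 36x² + 81x − 8) ÷ lead(D) = 9x³ ÷ −x³ = −9. Subtract (−9)·D = 9x³ + 36x² + 81x − 9. Remainder: 1.

Q(x) = −6x⁴ + x³ + 7x² − 8x − 9; R(x) = 1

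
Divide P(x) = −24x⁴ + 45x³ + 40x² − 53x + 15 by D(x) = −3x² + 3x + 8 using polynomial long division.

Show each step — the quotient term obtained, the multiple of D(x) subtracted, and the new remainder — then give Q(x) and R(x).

Step 1: lead(−24x⁴ + 45x³ + 40x² − 53x + 15) ÷ lead(D) = −24x⁴ ÷ −3x² = 8x². Subtract (8x²)·D = −24x⁴ + 24x³ + 64x². Remainder: 21x³ − 24x² − 53x + 15.
Step 2: lead(21x³ − 24x² − 53x + 15) ÷ lead(D) = 21x³ ÷ −3x² = −7x. Subtract (−7x)·D = 21x³ − 21x² − 56x. Remainder: −3x² + 3x + 15.
Step 3: lead(−3x² + 3x + 15) ÷ lead(D) = −3x² ÷ −3x² = 1. Subtract (1)·D = −3x² + 3x + 8. Remainder: 7.

Q(x) = 8x² − 7x + 1; R(x) = 7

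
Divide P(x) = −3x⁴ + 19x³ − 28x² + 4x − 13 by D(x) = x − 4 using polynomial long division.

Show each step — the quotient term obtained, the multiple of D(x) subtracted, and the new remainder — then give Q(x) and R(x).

Q(x) = −3x³ + 7x² + 4; R(x) = 3

Step 1: lead(−3x⁴ + 19x³ − 28x² + 4x − 13) ÷ lead(D) = −3x⁴ ÷ x = −3x³. Subtract (−3x³)·D = −3x⁴ + 12x³. Remainder: 7x³ − 28x² + 4x − 13.
Step 2: lead(7x³ − 28x² + 4x − 13) ÷ lead(D) = 7x³ ÷ x = 7x². Subtract (7x²)·D = 7x³ − 28x². Remainder: 4x − 13.
Step 3: lead(4x − 13) ÷ lead(D) = 4x ÷ x = 4. Subtract (4)·D = 4x − 16. Remainder: 3.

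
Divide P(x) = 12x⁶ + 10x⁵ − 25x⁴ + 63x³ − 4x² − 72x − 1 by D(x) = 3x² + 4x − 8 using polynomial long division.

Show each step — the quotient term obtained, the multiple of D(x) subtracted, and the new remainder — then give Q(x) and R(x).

Q(x) = 4x⁴ − 2x³ + 5x² + 9x; R(x) = −1

Step 1: lead(12x⁶ + 10x⁵ − 25x⁴ + 63x³ − 4x² − 72x − 1) ÷ lead(D) = 12x⁶ ÷ 3x² = 4x⁴. Subtract (4x⁴)·D = 12x⁶ + 16x⁵ − 32x⁴. Remainder: −6x⁵ + 7x⁴ + 63x³ − 4x² − 72x − 1.
Step 2: lead(−6x⁵ + 7x⁴ + 63x³ − 4x² − 72x − 1) ÷ lead(D) = −6x⁵ ÷ 3x² = −2x³. Subtract (−2x³)·D = −6x⁵ − 8x⁴ + 16x³. Remainder: 15x⁴ + 47x³ − 4x² − 72x − 1.
Step 3: lead(15x⁴ + 47x³ − 4x² − 72x − 1) ÷ lead(D) = 15x⁴ ÷ 3x² = 5x². Subtract (5x²)·D = 15x⁴ + 20x³ − 40x². Remainder: 27x³ + 36x² − 72x − 1.
Step 4: lead(27x³ + 36x² − 72x − 1) ÷ lead(D) = 27x³ ÷ 3x² = 9x. Subtract (9x)·D = 27x³ + 36x² − 72x. Remainder: −1.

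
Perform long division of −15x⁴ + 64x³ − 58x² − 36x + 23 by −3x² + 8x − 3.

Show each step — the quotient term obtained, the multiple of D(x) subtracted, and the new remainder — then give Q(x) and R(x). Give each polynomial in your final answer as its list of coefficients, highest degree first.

Step 1: lead(−15x⁴ + 64x³ − 58x² − 36x + 23) ÷ lead(D) = −15x⁴ ÷ −3x² = 5x². Subtract (5x²)·D = −15x⁴ + 40x³ − 15x². Remainder: 24x³ − 43x² − 36x + 23.
Step 2: lead(24x³ − 43x² − 36x + 23) ÷ lead(D) = 24x³ ÷ −3x² = −8x. Subtract (−8x)·D = 24x³ − 64x² + 24x. Remainder: 21x² − 60x + 23.
Step 3: lead(21x² − 60x + 23) ÷ lead(D) = 21x² ÷ −3x² = −7. Subtract (−7)·D = 21x² − 56x + 21. Remainder: −4x + 2.

Q = [5, -8, -7]; R = [-4, 2]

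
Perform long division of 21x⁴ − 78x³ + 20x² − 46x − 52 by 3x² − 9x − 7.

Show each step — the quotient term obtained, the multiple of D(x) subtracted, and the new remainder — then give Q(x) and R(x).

Q(x) = 7x² − 5x + 8; R(x) = −9x + 4

Step 1: lead(21x⁴ − 78x³ + 20x² − 46x − 52) ÷ lead(D) = 21x⁴ ÷ 3x² = 7x². Subtract (7x²)·D = 21x⁴ − 63x³ − 49x². Remainder: −15x³ + 69x² − 46x − 52.
Step 2: lead(−15x³ + 69x² − 46x − 52) ÷ lead(D) = −15x³ ÷ 3x² = −5x. Subtract (−5x)·D = −15x³ + 45x² + 35x. Remainder: 24x² − 81x − 52.
Step 3: lead(24x² − 81x − 52) ÷ lead(D) = 24x² ÷ 3x² = 8. Subtract (8)·D = 24x² − 72x − 56. Remainder: −9x + 4.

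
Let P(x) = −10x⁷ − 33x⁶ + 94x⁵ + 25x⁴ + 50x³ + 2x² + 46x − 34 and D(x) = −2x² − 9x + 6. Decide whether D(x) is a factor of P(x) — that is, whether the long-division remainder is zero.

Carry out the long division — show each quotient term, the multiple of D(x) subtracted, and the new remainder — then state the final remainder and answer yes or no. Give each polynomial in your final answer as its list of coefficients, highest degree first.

R = [7, 8], so D(x) is not a factor of P(x). no

Step 1: lead(−10x⁷ − 33x⁶ + 94x⁵ + 25x⁴ + 50x³ + 2x² + 46x − 34) ÷ lead(D) = −10x⁷ ÷ −2x² = 5x⁵. Subtract (5x⁵)·D = −10x⁷ − 45x⁶ + 30x⁵. Remainder: 12x⁶ + 64x⁵ + 25x⁴ + 50x³ + 2x² + 46x − 34.
Step 2: lead(12x⁶ + 64x⁵ + 25x⁴ + 50x³ + 2x² + 46x − 34) ÷ lead(D) = 12x⁶ ÷ −2x² = −6x⁴. Subtract (−6x⁴)·D = 12x⁶ + 54x⁵ − 36x⁴. Remainder: 10x⁵ + 61x⁴ + 50x³ + 2x² + 46x − 34.
Step 3: lead(10x⁵ + 61x⁴ + 50x³ + 2x² + 46x − 34) ÷ lead(D) = 10x⁵ ÷ −2x² = −5x³. Subtract (−5x³)·D = 10x⁵ + 45x⁴ − 30x³. Remainder: 16x⁴ + 80x³ + 2x² + 46x − 34.
Step 4: lead(16x⁴ + 80x³ + 2x² + 46x − 34) ÷ lead(D) = 16x⁴ ÷ −2x² = −8x². Subtract (−8x²)·D = 16x⁴ + 72x³ − 48x². Remainder: 8x³ + 50x² + 46x − 34.
Step 5: lead(8x³ + 50x² + 46x − 34) ÷ lead(D) = 8x³ ÷ −2x² = −4x. Subtract (−4x)·D = 8x³ + 36x² − 24x. Remainder: 14x² + 70x − 34.
Step 6: lead(14x² + 70x − 34) ÷ lead(D) = 14x² ÷ −2x² = −7. Subtract (−7)·D = 14x² + 63x − 42. Remainder: 7x + 8.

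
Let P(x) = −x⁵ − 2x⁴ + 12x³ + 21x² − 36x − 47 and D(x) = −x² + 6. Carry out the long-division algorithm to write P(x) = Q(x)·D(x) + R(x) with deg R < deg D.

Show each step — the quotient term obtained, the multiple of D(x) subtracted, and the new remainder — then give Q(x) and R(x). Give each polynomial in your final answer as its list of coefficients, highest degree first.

Step 1: lead(−x⁵ − 2x⁴ + 12x³ + 21x² − 36x − 47) ÷ lead(D) = −x⁵ ÷ −x² = x³. Subtract (x³)·D = −x⁵ + 6x³. Remainder: −2x⁴ + 6x³ + 21x² − 36x − 47.
Step 2: lead(−2x⁴ + 6x³ + 21x² − 36x − 47) ÷ lead(D) = −2x⁴ ÷ −x² = 2x². Subtract (2x²)·D = −2x⁴ + 12x². Remainder: 6x³ + 9x² − 36x − 47.
Step 3: lead(6x³ + 9x² − 36x − 47) ÷ lead(D) = 6x³ ÷ −x² = −6x. Subtract (−6x)·D = 6x³ − 36x. Remainder: 9x² − 47.
Step 4: lead(9x² − 47) ÷ lead(D) = 9x² ÷ −x² = −9. Subtract (−9)·D = 9x² − 54. Remainder: 7.

Q = [1, 2, -6, -9]; R = [7]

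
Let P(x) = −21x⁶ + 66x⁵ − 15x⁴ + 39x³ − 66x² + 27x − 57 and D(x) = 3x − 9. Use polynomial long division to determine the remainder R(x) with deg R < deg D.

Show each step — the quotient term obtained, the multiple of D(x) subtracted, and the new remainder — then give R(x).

R(x) = −3

Step 1: lead(−21x⁶ + 66x⁵ − 15x⁴ + 39x³ − 66x² + 27x − 57) ÷ lead(D) = −21x⁶ ÷ 3x = −7x⁵. Subtract (−7x⁵)·D = −21x⁶ + 63x⁵. Remainder: 3x⁵ − 15x⁴ + 39x³ − 66x² + 27x − 57.
Step 2: lead(3x⁵ − 15x⁴ + 39x³ − 66x² + 27x − 57) ÷ lead(D) = 3x⁵ ÷ 3x = x⁴. Subtract (x⁴)·D = 3x⁵ − 9x⁴. Remainder: −6x⁴ + 39x³ − 66x² + 27x − 57.
Step 3: lead(−6x⁴ + 39x³ − 66x² + 27x − 57) ÷ lead(D) = −6x⁴ ÷ 3x = −2x³. Subtract (−2x³)·D = −6x⁴ + 18x³. Remainder: 21x³ − 66x² + 27x − 57.
Step 4: lead(21x³ − 66x² + 27x − 57) ÷ lead(D) = 21x³ ÷ 3x = 7x². Subtract (7x²)·D = 21x³ − 63x². Remainder: −3x² + 27x − 57.
Step 5: lead(−3x² + 27x − 57) ÷ lead(D) = −3x² ÷ 3x = −x. Subtract (−x)·D = −3x² + 9x. Remainder: 18x − 57.
Step 6: lead(18x − 57) ÷ lead(D) = 18x ÷ 3x = 6. Subtract (6)·D = 18x − 54. Remainder: −3.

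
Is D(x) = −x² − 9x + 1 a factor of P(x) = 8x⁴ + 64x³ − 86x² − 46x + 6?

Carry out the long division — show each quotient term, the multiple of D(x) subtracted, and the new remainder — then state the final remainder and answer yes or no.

Step 1: lead(8x⁴ + 64x³ − 86x² − 46x + 6) ÷ lead(D) = 8x⁴ ÷ −x² = −8x². Subtract (−8x²)·D = 8x⁴ + 72x³ − 8x². Remainder: −8x³ − 78x² − 46x + 6.
Step 2: lead(−8x³ − 78x² − 46x + 6) ÷ lead(D) = −8x³ ÷ −x² = 8x. Subtract (8x)·D = −8x³ − 72x² + 8x. Remainder: −6x² − 54x + 6.
Step 3: lead(−6x² − 54x + 6) ÷ lead(D) = −6x² ÷ −x² = 6. Subtract (6)·D = −6x² − 54x + 6. Remainder: 0.

R(x) = 0, so D(x) is a factor of P(x). yes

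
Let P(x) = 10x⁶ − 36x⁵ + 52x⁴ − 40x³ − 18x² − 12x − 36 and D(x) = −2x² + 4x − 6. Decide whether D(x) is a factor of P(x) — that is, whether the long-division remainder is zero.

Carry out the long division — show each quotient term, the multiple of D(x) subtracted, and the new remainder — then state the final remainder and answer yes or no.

R(x) = 0, so D(x) is a factor of P(x). yes

Step 1: lead(10x⁶ − 36x⁵ + 52x⁴ − 40x³ − 18x² − 12x − 36) ÷ lead(D) = 10x⁶ ÷ −2x² = −5x⁴. Subtract (−5x⁴)·D = 10x⁶ − 20x⁵ + 30x⁴. Remainder: −16x⁵ + 22x⁴ − 40x³ − 18x² − 12x − 36.
Step 2: lead(−16x⁵ + 22x⁴ − 40x³ − 18x² − 12x − 36) ÷ lead(D) = −16x⁵ ÷ −2x² = 8x³. Subtract (8x³)·D = −16x⁵ + 32x⁴ − 48x³. Remainder: −10x⁴ + 8x³ − 18x² − 12x − 36.
Step 3: lead(−10x⁴ + 8x³ − 18x² − 12x − 36) ÷ lead(D) = −10x⁴ ÷ −2x² = 5x². Subtract (5x²)·D = −10x⁴ + 20x³ − 30x². Remainder: −12x³ + 12x² − 12x − 36.
Step 4: lead(−12x³ + 12x² − 12x − 36) ÷ lead(D) = −12x³ ÷ −2x² = 6x. Subtract (6x)·D = −12x³ + 24x² − 36x. Remainder: −12x² + 24x − 36.
Step 5: lead(−12x² + 24x − 36) ÷ lead(D) = −12x² ÷ −2x² = 6. Subtract (6)·D = −12x² + 24x − 36. Remainder: 0.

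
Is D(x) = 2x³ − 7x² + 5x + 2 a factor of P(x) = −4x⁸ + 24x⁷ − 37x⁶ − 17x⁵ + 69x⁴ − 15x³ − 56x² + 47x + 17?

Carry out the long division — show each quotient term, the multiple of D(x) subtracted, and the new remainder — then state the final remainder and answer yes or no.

Step 1: lead(−4x⁸ + 24x⁷ − 37x⁶ − 17x⁵ + 69x⁴ − 15x³ − 56x² + 47x + 17) ÷ lead(D) = −4x⁸ ÷ 2x³ = −2x⁵. Subtract (−2x⁵)·D = −4x⁸ + 14x⁷ − 10x⁶ − 4x⁵. Remainder: 10x⁷ − 27x⁶ − 13x⁵ + 69x⁴ − 15x³ − 56x² + 47x + 17.
Step 2: lead(10x⁷ − 27x⁶ − 13x⁵ + 69x⁴ − 15x³ − 56x² + 47x + 17) ÷ lead(D) = 10x⁷ ÷ 2x³ = 5x⁴. Subtract (5x⁴)·D = 10x⁷ − 35x⁶ + 25x⁵ + 10x⁴. Remainder: 8x⁶ − 38x⁵ + 59x⁴ − 15x³ − 56x² + 47x + 17.
Step 3: lead(8x⁶ − 38x⁵ + 59x⁴ − 15x³ − 56x² + 47x + 17) ÷ lead(D) = 8x⁶ ÷ 2x³ = 4x³. Subtract (4x³)·D = 8x⁶ − 28x⁵ + 20x⁴ + 8x³. Remainder: −10x⁵ + 39x⁴ − 23x³ − 56x² + 47x + 17.
Step 4: lead(−10x⁵ + 39x⁴ − 23x³ − 56x² + 47x + 17) ÷ lead(D) = −10x⁵ ÷ 2x³ = −5x². Subtract (−5x²)·D = −10x⁵ + 35x⁴ − 25x³ − 10x². Remainder: 4x⁴ + 2x³ − 46x² + 47x + 17.
Step 5: lead(4x⁴ + 2x³ − 46x² + 47x + 17) ÷ lead(D) = 4x⁴ ÷ 2x³ = 2x. Subtract (2x)·D = 4x⁴ − 14x³ + 10x² + 4x. Remainder: 16x³ − 56x² + 43x + 17.
Step 6: lead(16x³ − 56x² + 43x + 17) ÷ lead(D) = 16x³ ÷ 2x³ = 8. Subtract (8)·D = 16x³ − 56x² + 40x + 16. Remainder: 3x + 1.

R(x) = 3x + 1, so D(x) is not a factor of P(x). no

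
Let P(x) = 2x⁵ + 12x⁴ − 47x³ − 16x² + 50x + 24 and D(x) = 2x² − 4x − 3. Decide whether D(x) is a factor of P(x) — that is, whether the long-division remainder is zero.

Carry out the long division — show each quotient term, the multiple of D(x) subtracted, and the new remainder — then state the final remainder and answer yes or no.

Step 1: lead(2x⁵ + 12x⁴ − 47x³ − 16x² + 50x + 24) ÷ lead(D) = 2x⁵ ÷ 2x² = x³. Subtract (x³)·D = 2x⁵ − 4x⁴ − 3x³. Remainder: 16x⁴ − 44x³ − 16x² + 50x + 24.
Step 2: lead(16x⁴ − 44x³ − 16x² + 50x + 24) ÷ lead(D) = 16x⁴ ÷ 2x² = 8x². Subtract (8x²)·D = 16x⁴ − 32x³ − 24x². Remainder: −12x³ + 8x² + 50x + 24.
Step 3: lead(−12x³ + 8x² + 50x + 24) ÷ lead(D) = −12x³ ÷ 2x² = −6x. Subtract (−6x)·D = −12x³ + 24x² + 18x. Remainder: −16x² + 32x + 24.
Step 4: lead(−16x² + 32x + 24) ÷ lead(D) = −16x² ÷ 2x² = −8. Subtract (−8)·D = −16x² + 32x + 24. Remainder: 0.

R(x) = 0, so D(x) is a factor of P(x). yes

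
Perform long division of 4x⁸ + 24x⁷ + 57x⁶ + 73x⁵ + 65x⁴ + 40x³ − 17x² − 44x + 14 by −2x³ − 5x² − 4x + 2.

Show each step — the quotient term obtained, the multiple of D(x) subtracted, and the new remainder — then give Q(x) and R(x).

Step 1: lead(4x⁸ + 24x⁷ + 57x⁶ + 73x⁵ + 65x⁴ + 40x³ − 17x² − 44x + 14) ÷ lead(D) = 4x⁸ ÷ −2x³ = −2x⁵. Subtract (−2x⁵)·D = 4x⁸ + 10x⁷ + 8x⁶ − 4x⁵. Remainder: 14x⁷ + 49x⁶ + 77x⁵ + 65x⁴ + 40x³ − 17x² − 44x + 14.
Step 2: lead(14x⁷ + 49x⁶ + 77x⁵ + 65x⁴ + 40x³ − 17x² − 44x + 14) ÷ lead(D) = 14x⁷ ÷ −2x³ = −7x⁴. Subtract (−7x⁴)·D = 14x⁷ + 35x⁶ + 28x⁵ − 14x⁴. Remainder: 14x⁶ + 49x⁵ + 79x⁴ + 40x³ − 17x² − 44x + 14.
Step 3: lead(14x⁶ + 49x⁵ + 79x⁴ + 40x³ − 17x² − 44x + 14) ÷ lead(D) = 14x⁶ ÷ −2x³ = −7x³. Subtract (−7x³)·D = 14x⁶ + 35x⁵ + 28x⁴ − 14x³. Remainder: 14x⁵ + 51x⁴ + 54x³ − 17x² − 44x + 14.
Step 4: lead(14x⁵ + 51x⁴ + 54x³ − 17x² − 44x + 14) ÷ lead(D) = 14x⁵ ÷ −2x³ = −7x². Subtract (−7x²)·D = 14x⁵ + 35x⁴ + 28x³ − 14x². Remainder: 16x⁴ + 26x³ − 3x² − 44x + 14.
Step 5: lead(16x⁴ + 26x³ − 3x² − 44x + 14) ÷ lead(D) = 16x⁴ ÷ −2x³ = −8x. Subtract (−8x)·D = 16x⁴ + 40x³ + 32x² − 16x. Remainder: −14x³ − 35x² − 28x + 14.
Step 6: lead(−14x³ − 35x² − 28x + 14) ÷ lead(D) = −14x³ ÷ −2x³ = 7. Subtract (7)·D = −14x³ − 35x² − 28x + 14. Remainder: 0.

Q(x) = −2x⁵ − 7x⁴ − 7x³ − 7x² − 8x + 7; R(x) = 0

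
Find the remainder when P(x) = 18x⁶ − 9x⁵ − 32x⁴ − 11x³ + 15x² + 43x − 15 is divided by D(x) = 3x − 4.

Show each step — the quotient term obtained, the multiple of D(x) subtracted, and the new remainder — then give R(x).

Step 1: lead(18x⁶ − 9x⁵ − 32x⁴ − 11x³ + 15x² + 43x − 15) ÷ lead(D) = 18x⁶ ÷ 3x = 6x⁵. Subtract (6x⁵)·D = 18x⁶ − 24x⁵. Remainder: 15x⁵ − 32x⁴ − 11x³ + 15x² + 43x − 15.
Step 2: lead(15x⁵ − 32x⁴ − 11x³ + 15x² + 43x − 15) ÷ lead(D) = 15x⁵ ÷ 3x = 5x⁴. Subtract (5x⁴)·D = 15x⁵ − 20x⁴. Remainder: −12x⁴ − 11x³ + 15x² + 43x − 15.
Step 3: lead(−12x⁴ − 11x³ + 15x² + 43x − 15) ÷ lead(D) = −12x⁴ ÷ 3x = −4x³. Subtract (−4x³)·D = −12x⁴ + 16x³. Remainder: −27x³ + 15x² + 43x − 15.
Step 4: lead(−27x³ + 15x² + 43x − 15) ÷ lead(D) = −27x³ ÷ 3x = −9x². Subtract (−9x²)·D = −27x³ + 36x². Remainder: −21x² + 43x − 15.
Step 5: lead(−21x² + 43x − 15) ÷ lead(D) = −21x² ÷ 3x = −7x. Subtract (−7x)·D = −21x² + 28x. Remainder: 15x − 15.
Step 6: lead(15x − 15) ÷ lead(D) = 15x ÷ 3x = 5. Subtract (5)·D = 15x − 20. Remainder: 5.

R(x) = 5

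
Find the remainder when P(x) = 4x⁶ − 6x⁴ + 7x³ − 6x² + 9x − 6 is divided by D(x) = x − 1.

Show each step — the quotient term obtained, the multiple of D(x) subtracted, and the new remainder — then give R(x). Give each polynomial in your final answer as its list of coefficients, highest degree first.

Step 1: lead(4x⁶ − 6x⁴ + 7x³ − 6x² + 9x − 6) ÷ lead(D) = 4x⁶ ÷ x = 4x⁵. Subtract (4x⁵)·D = 4x⁶ − 4x⁵. Remainder: 4x⁵ − 6x⁴ + 7x³ − 6x² + 9x − 6.
Step 2: lead(4x⁵ − 6x⁴ + 7x³ − 6x² + 9x − 6) ÷ lead(D) = 4x⁵ ÷ x = 4x⁴. Subtract (4x⁴)·D = 4x⁵ − 4x⁴. Remainder: −2x⁴ + 7x³ − 6x² + 9x − 6.
Step 3: lead(−2x⁴ + 7x³ − 6x² + 9x − 6) ÷ lead(D) = −2x⁴ ÷ x = −2x³. Subtract (−2x³)·D = −2x⁴ + 2x³. Remainder: 5x³ − 6x² + 9x − 6.
Step 4: lead(5x³ − 6x² + 9x − 6) ÷ lead(D) = 5x³ ÷ x = 5x². Subtract (5x²)·D = 5x³ − 5x². Remainder: −x² + 9x − 6.
Step 5: lead(−x² + 9x − 6) ÷ lead(D) = −x² ÷ x = −x. Subtract (−x)·D = −x² + x. Remainder: 8x − 6.
Step 6: lead(8x − 6) ÷ lead(D) = 8x ÷ x = 8. Subtract (8)·D = 8x − 8. Remainder: 2.

R = [2]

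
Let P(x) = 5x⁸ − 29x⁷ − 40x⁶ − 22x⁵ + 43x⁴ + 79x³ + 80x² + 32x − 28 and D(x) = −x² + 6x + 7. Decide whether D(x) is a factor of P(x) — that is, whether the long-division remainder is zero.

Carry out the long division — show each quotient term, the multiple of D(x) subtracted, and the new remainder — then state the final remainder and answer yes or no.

R(x) = 0, so D(x) is a factor of P(x). yes

Step 1: lead(5x⁸ − 29x⁷ − 40x⁶ − 22x⁵ + 43x⁴ + 79x³ + 80x² + 32x − 28) ÷ lead(D) = 5x⁸ ÷ −x² = −5x⁶. Subtract (−5x⁶)·D = 5x⁸ − 30x⁷ − 35x⁶. Remainder: x⁷ − 5x⁶ − 22x⁵ + 43x⁴ + 79x³ + 80x² + 32x − 28.
Step 2: lead(x⁷ − 5x⁶ − 22x⁵ + 43x⁴ + 79x³ + 80x² + 32x − 28) ÷ lead(D) = x⁷ ÷ −x² = −x⁵. Subtract (−x⁵)·D = x⁷ − 6x⁶ − 7x⁵. Remainder: x⁶ − 15x⁵ + 43x⁴ + 79x³ + 80x² + 32x − 28.
Step 3: lead(x⁶ − 15x⁵ + 43x⁴ + 79x³ + 80x² + 32x − 28) ÷ lead(D) = x⁶ ÷ −x² = −x⁴. Subtract (−x⁴)·D = x⁶ − 6x⁵ − 7x⁴. Remainder: −9x⁵ + 50x⁴ + 79x³ + 80x² + 32x − 28.
Step 4: lead(−9x⁵ + 50x⁴ + 79x³ + 80x² + 32x − 28) ÷ lead(D) = −9x⁵ ÷ −x² = 9x³. Subtract (9x³)·D = −9x⁵ + 54x⁴ + 63x³. Remainder: −4x⁴ + 16x³ + 80x² + 32x − 28.
Step 5: lead(−4x⁴ + 16x³ + 80x² + 32x − 28) ÷ lead(D) = −4x⁴ ÷ −x² = 4x². Subtract (4x²)·D = −4x⁴ + 24x³ + 28x². Remainder: −8x³ + 52x² + 32x − 28.
Step 6: lead(−8x³ + 52x² + 32x − 28) ÷ lead(D) = −8x³ ÷ −x² = 8x. Subtract (8x)·D = −8x³ + 48x² + 56x. Remainder: 4x² − 24x − 28.
Step 7: lead(4x² − 24x − 28) ÷ lead(D) = 4x² ÷ −x² = −4. Subtract (−4)·D = 4x² − 24x − 28. Remainder: 0.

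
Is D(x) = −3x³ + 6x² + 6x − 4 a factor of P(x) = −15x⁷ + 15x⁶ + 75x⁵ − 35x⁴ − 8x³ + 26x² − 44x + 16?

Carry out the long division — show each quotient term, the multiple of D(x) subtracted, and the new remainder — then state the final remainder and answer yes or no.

Step 1: lead(−15x⁷ + 15x⁶ + 75x⁵ − 35x⁴ − 8x³ + 26x² − 44x + 16) ÷ lead(D) = −15x⁷ ÷ −3x³ = 5x⁴. Subtract (5x⁴)·D = −15x⁷ + 30x⁶ + 30x⁵ − 20x⁴. Remainder: −15x⁶ + 45x⁵ − 15x⁴ − 8x³ + 26x² − 44x + 16.
Step 2: lead(−15x⁶ + 45x⁵ − 15x⁴ − 8x³ + 26x² − 44x + 16) ÷ lead(D) = −15x⁶ ÷ −3x³ = 5x³. Subtract (5x³)·D = −15x⁶ + 30x⁵ + 30x⁴ − 20x³. Remainder: 15x⁵ − 45x⁴ + 12x³ + 26x² − 44x + 16.
Step 3: lead(15x⁵ − 45x⁴ + 12x³ + 26x² − 44x + 16) ÷ lead(D) = 15x⁵ ÷ −3x³ = −5x². Subtract (−5x²)·D = 15x⁵ − 30x⁴ − 30x³ + 20x². Remainder: −15x⁴ + 42x³ + 6x² − 44x + 16.
Step 4: lead(−15x⁴ + 42x³ + 6x² − 44x + 16) ÷ lead(D) = −15x⁴ ÷ −3x³ = 5x. Subtract (5x)·D = −15x⁴ + 30x³ + 30x² − 20x. Remainder: 12x³ − 24x² − 24x + 16.
Step 5: lead(12x³ − 24x² − 24x + 16) ÷ lead(D) = 12x³ ÷ −3x³ = −4. Subtract (−4)·D = 12x³ − 24x² − 24x + 16. Remainder: 0.

R(x) = 0, so D(x) is a factor of P(x). yes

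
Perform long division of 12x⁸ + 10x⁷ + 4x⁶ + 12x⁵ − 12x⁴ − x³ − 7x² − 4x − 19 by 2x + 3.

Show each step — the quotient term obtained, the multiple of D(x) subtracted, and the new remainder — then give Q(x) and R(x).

Q(x) = 6x⁷ − 4x⁶ + 8x⁵ − 6x⁴ + 3x³ − 5x² + 4x − 8; R(x) = 5

Step 1: lead(12x⁸ + 10x⁷ + 4x⁶ + 12x⁵ − 12x⁴ − x³ − 7x² − 4x − 19) ÷ lead(D) = 12x⁸ ÷ 2x = 6x⁷. Subtract (6x⁷)·D = 12x⁸ + 18x⁷. Remainder: −8x⁷ + 4x⁶ + 12x⁵ − 12x⁴ − x³ − 7x² − 4x − 19.
Step 2: lead(−8x⁷ + 4x⁶ + 12x⁵ − 12x⁴ − x³ − 7x² − 4x − 19) ÷ lead(D) = −8x⁷ ÷ 2x = −4x⁶. Subtract (−4x⁶)·D = −8x⁷ − 12x⁶. Remainder: 16x⁶ + 12x⁵ − 12x⁴ − x³ − 7x² − 4x − 19.
Step 3: lead(16x⁶ + 12x⁵ − 12x⁴ − x³ − 7x² − 4x − 19) ÷ lead(D) = 16x⁶ ÷ 2x = 8x⁵. Subtract (8x⁵)·D = 16x⁶ + 24x⁵. Remainder: −12x⁵ − 12x⁴ − x³ − 7x² − 4x − 19.
Step 4: lead(−12x⁵ − 12x⁴ − x³ − 7x² − 4x − 19) ÷ lead(D) = −12x⁵ ÷ 2x = −6x⁴. Subtract (−6x⁴)·D = −12x⁵ − 18x⁴. Remainder: 6x⁴ − x³ − 7x² − 4x − 19.
Step 5: lead(6x⁴ − x³ − 7x² − 4x − 19) ÷ lead(D) = 6x⁴ ÷ 2x = 3x³. Subtract (3x³)·D = 6x⁴ + 9x³. Remainder: −10x³ − 7x² − 4x − 19.
Step 6: lead(−10x³ − 7x² − 4x − 19) ÷ lead(D) = −10x³ ÷ 2x = −5x². Subtract (−5x²)·D = −10x³ − 15x². Remainder: 8x² − 4x − 19.
Step 7: lead(8x² − 4x − 19) ÷ lead(D) = 8x² ÷ 2x = 4x. Subtract (4x)·D = 8x² + 12x. Remainder: −16x − 19.
Step 8: lead(−16x − 19) ÷ lead(D) = −16x ÷ 2x = −8. Subtract (−8)·D = −16x − 24. Remainder: 5.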